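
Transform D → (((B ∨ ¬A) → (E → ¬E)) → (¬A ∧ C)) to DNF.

¬D ∨ (B ∧ E) ∨ (¬A ∧ E) ∨ (¬A ∧ C)

D → (((B ∨ ¬A) → (E → ¬E)) → (¬A ∧ C))
≡ ¬D ∨ (((B ∨ ¬A) → (E → ¬E)) → (¬A ∧ C))   [eliminate →]
≡ ¬D ∨ ¬((B ∨ ¬A) → (E → ¬E)) ∨ (¬A ∧ C)   [eliminate →]
≡ ¬D ∨ ¬(¬(B ∨ ¬A) ∨ (E → ¬E)) ∨ (¬A ∧ C)   [eliminate →]
≡ ¬D ∨ ¬(¬(B ∨ ¬A) ∨ ¬E ∨ ¬E) ∨ (¬A ∧ C)   [eliminate →]
≡ ¬D ∨ (¬¬(B ∨ ¬A) ∧ ¬¬E ∧ ¬¬E) ∨ (¬A ∧ C)   [De Morgan]
≡ ¬D ∨ ((B ∨ ¬A) ∧ ¬¬E ∧ ¬¬E) ∨ (¬A ∧ C)   [double negation]
≡ ¬D ∨ ((B ∨ ¬A) ∧ E ∧ ¬¬E) ∨ (¬A ∧ C)   [double negation]
≡ ¬D ∨ ((B ∨ ¬A) ∧ E ∧ E) ∨ (¬A ∧ C)   [double negation]
≡ ¬D ∨ (B ∧ E ∧ E) ∨ (¬A ∧ E ∧ E) ∨ (¬A ∧ C)   [distribute ∧ over ∨]
≡ ¬D ∨ (B ∧ E) ∨ (¬A ∧ E) ∨ (¬A ∧ C)   [simplify]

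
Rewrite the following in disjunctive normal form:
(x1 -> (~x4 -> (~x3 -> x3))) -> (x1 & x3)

(x1 -> (~x4 -> (~x3 -> x3))) -> (x1 & x3)
≡ ~(x1 -> (~x4 -> (~x3 -> x3))) | (x1 & x3)   [eliminate ->]
≡ ~(~x1 | (~x4 -> (~x3 -> x3))) | (x1 & x3)   [eliminate ->]
≡ ~(~x1 | ~~x4 | (~x3 -> x3)) | (x1 & x3)   [eliminate ->]
≡ ~(~x1 | ~~x4 | ~~x3 | x3) | (x1 & x3)   [eliminate ->]
≡ (~~x1 & ~~~x4 & ~~~x3 & ~x3) | (x1 & x3)   [De Morgan]
≡ (x1 & ~~~x4 & ~~~x3 & ~x3) | (x1 & x3)   [double negation]
≡ (x1 & ~x4 & ~~~x3 & ~x3) | (x1 & x3)   [double negation]
≡ (x1 & ~x4 & ~x3 & ~x3) | (x1 & x3)   [double negation]
≡ (x1 & ~x4 & ~x3) | (x1 & x3)   [simplify]

(x1 & ~x4 & ~x3) | (x1 & x3)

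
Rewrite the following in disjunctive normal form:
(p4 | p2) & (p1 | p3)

(p4 & p1) | (p4 & p3) | (p2 & p1) | (p2 & p3)

(p4 | p2) & (p1 | p3)
≡ (p4 & p1) | (p4 & p3) | (p2 & p1) | (p2 & p3)   [distribute & over |]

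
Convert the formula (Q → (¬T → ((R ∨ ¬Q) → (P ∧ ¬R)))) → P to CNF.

(Q → (¬T → ((R ∨ ¬Q) → (P ∧ ¬R)))) → P
≡ ¬(Q → (¬T → ((R ∨ ¬Q) → (P ∧ ¬R)))) ∨ P   — eliminate →
≡ ¬(¬Q ∨ (¬T → ((R ∨ ¬Q) → (P ∧ ¬R)))) ∨ P   — eliminate →
≡ ¬(¬Q ∨ ¬¬T ∨ ((R ∨ ¬Q) → (P ∧ ¬R))) ∨ P   — eliminate →
≡ ¬(¬Q ∨ ¬¬T ∨ ¬(R ∨ ¬Q) ∨ (P ∧ ¬R)) ∨ P   — eliminate →
≡ (¬¬Q ∧ ¬¬¬T ∧ ¬¬(R ∨ ¬Q) ∧ ¬(P ∧ ¬R)) ∨ P   — De Morgan
≡ (Q ∧ ¬¬¬T ∧ ¬¬(R ∨ ¬Q) ∧ ¬(P ∧ ¬R)) ∨ P   — double negation
≡ (Q ∧ ¬T ∧ ¬¬(R ∨ ¬Q) ∧ ¬(P ∧ ¬R)) ∨ P   — double negation
≡ (Q ∧ ¬T ∧ (R ∨ ¬Q) ∧ ¬(P ∧ ¬R)) ∨ P   — double negation
≡ (Q ∧ ¬T ∧ (R ∨ ¬Q) ∧ (¬P ∨ ¬¬R)) ∨ P   — De Morgan
≡ (Q ∧ ¬T ∧ (R ∨ ¬Q) ∧ (¬P ∨ R)) ∨ P   — double negation
≡ (Q ∨ P) ∧ (¬T ∨ P) ∧ (R ∨ ¬Q ∨ P) ∧ (¬P ∨ R ∨ P)   — distribute ∨ over ∧
≡ (Q ∨ P) ∧ (¬T ∨ P) ∧ (R ∨ ¬Q ∨ P)   — simplify

(Q ∨ P) ∧ (¬T ∨ P) ∧ (R ∨ ¬Q ∨ P)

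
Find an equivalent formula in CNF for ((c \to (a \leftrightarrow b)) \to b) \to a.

((c \to (a \leftrightarrow b)) \to b) \to a
≡ \lnot ((c \to (a \leftrightarrow b)) \to b) \lor a   [eliminate \to]
≡ \lnot (\lnot (c \to (a \leftrightarrow b)) \lor b) \lor a   [eliminate \to]
≡ \lnot (\lnot (\lnot c \lor (a \leftrightarrow b)) \lor b) \lor a   [eliminate \to]
≡ \lnot (\lnot (\lnot c \lor ((a \to b) \land (b \to a))) \lor b) \lor a   [eliminate \leftrightarrow]
≡ \lnot (\lnot (\lnot c \lor ((\lnot a \lor b) \land (b \to a))) \lor b) \lor a   [eliminate \to]
≡ \lnot (\lnot (\lnot c \lor ((\lnot a \lor b) \land (\lnot b \lor a))) \lor b) \lor a   [eliminate \to]
≡ (\lnot \lnot (\lnot c \lor ((\lnot a \lor b) \land (\lnot b \lor a))) \land \lnot b) \lor a   [De Morgan]
≡ ((\lnot c \lor ((\lnot a \lor b) \land (\lnot b \lor a))) \land \lnot b) \lor a   [double negation]
≡ (\lnot c \lor \lnot a \lor b \lor a) \land (\lnot c \lor \lnot b \lor a \lor a) \land (\lnot b \lor a)   [distribute \lor over \land]
≡ \lnot b \lor a   [simplify]

\lnot b \lor a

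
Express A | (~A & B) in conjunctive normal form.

A | B

A | (~A & B)
≡ (A | ~A) & (A | B)
≡ A | B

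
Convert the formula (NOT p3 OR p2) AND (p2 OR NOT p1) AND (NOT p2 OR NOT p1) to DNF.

(NOT p3 OR p2) AND (p2 OR NOT p1) AND (NOT p2 OR NOT p1)
⇔ (NOT p3 AND p2 AND NOT p2) OR (NOT p3 AND p2 AND NOT p1) OR (NOT p3 AND NOT p1 AND NOT p2) OR (NOT p3 AND NOT p1 AND NOT p1) OR (p2 AND p2 AND NOT p2) OR (p2 AND p2 AND NOT p1) OR (p2 AND NOT p1 AND NOT p2) OR (p2 AND NOT p1 AND NOT p1)   [distribute AND over OR]
⇔ (NOT p3 AND NOT p1) OR (p2 AND NOT p1)   [simplify]

(NOT p3 AND NOT p1) OR (p2 AND NOT p1)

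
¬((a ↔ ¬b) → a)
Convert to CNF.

(b ∨ a) ∧ ¬a

¬((a ↔ ¬b) → a)
⇔ ¬(¬(a ↔ ¬b) ∨ a)   [eliminate →]
⇔ ¬(¬((a → ¬b) ∧ (¬b → a)) ∨ a)   [eliminate ↔]
⇔ ¬(¬((¬a ∨ ¬b) ∧ (¬b → a)) ∨ a)   [eliminate →]
⇔ ¬(¬((¬a ∨ ¬b) ∧ (¬¬b ∨ a)) ∨ a)   [eliminate →]
⇔ ¬¬((¬a ∨ ¬b) ∧ (¬¬b ∨ a)) ∧ ¬a   [De Morgan]
⇔ (¬a ∨ ¬b) ∧ (¬¬b ∨ a) ∧ ¬a   [double negation]
⇔ (¬a ∨ ¬b) ∧ (b ∨ a) ∧ ¬a   [double negation]
⇔ (b ∨ a) ∧ ¬a   [simplify]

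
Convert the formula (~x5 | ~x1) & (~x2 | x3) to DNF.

(~x5 | ~x1) & (~x2 | x3)
≡ (~x5 & ~x2) | (~x5 & x3) | (~x1 & ~x2) | (~x1 & x3)   — distribute & over |

(~x5 & ~x2) | (~x5 & x3) | (~x1 & ~x2) | (~x1 & x3)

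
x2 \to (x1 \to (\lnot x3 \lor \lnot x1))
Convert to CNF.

x2 \to (x1 \to (\lnot x3 \lor \lnot x1))
⇔ \lnot x2 \lor (x1 \to (\lnot x3 \lor \lnot x1))
⇔ \lnot x2 \lor \lnot x1 \lor \lnot x3 \lor \lnot x1
⇔ \lnot x2 \lor \lnot x1 \lor \lnot x3

\lnot x2 \lor \lnot x1 \lor \lnot x3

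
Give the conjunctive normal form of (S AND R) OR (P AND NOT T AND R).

(S OR P) AND (S OR NOT T) AND R

(S AND R) OR (P AND NOT T AND R)
= (S OR P) AND (S OR NOT T) AND (S OR R) AND (R OR P) AND (R OR NOT T) AND (R OR R)   (distribute OR over AND)
= (S OR P) AND (S OR NOT T) AND R   (simplify)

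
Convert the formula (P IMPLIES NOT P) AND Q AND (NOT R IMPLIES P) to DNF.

NOT P AND Q AND R

(P IMPLIES NOT P) AND Q AND (NOT R IMPLIES P)
⇔ (NOT P OR NOT P) AND Q AND (NOT R IMPLIES P)   [eliminate IMPLIES]
⇔ (NOT P OR NOT P) AND Q AND (NOT NOT R OR P)   [eliminate IMPLIES]
⇔ (NOT P OR NOT P) AND Q AND (R OR P)   [double negation]
⇔ (NOT P AND Q AND R) OR (NOT P AND Q AND P) OR (NOT P AND Q AND R) OR (NOT P AND Q AND P)   [distribute AND over OR]
⇔ NOT P AND Q AND R   [simplify]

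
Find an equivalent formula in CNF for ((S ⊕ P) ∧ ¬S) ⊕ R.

((S ⊕ P) ∧ ¬S) ⊕ R
≡ (((S ⊕ P) ∧ ¬S) ∨ R) ∧ ¬((S ⊕ P) ∧ ¬S ∧ R)   [expand ⊕]
≡ (((S ∨ P) ∧ ¬(S ∧ P) ∧ ¬S) ∨ R) ∧ ¬((S ⊕ P) ∧ ¬S ∧ R)   [expand ⊕]
≡ (((S ∨ P) ∧ ¬(S ∧ P) ∧ ¬S) ∨ R) ∧ ¬((S ∨ P) ∧ ¬(S ∧ P) ∧ ¬S ∧ R)   [expand ⊕]
≡ (((S ∨ P) ∧ (¬S ∨ ¬P) ∧ ¬S) ∨ R) ∧ ¬((S ∨ P) ∧ ¬(S ∧ P) ∧ ¬S ∧ R)   [De Morgan]
≡ (((S ∨ P) ∧ (¬S ∨ ¬P) ∧ ¬S) ∨ R) ∧ (¬(S ∨ P) ∨ ¬¬(S ∧ P) ∨ ¬¬S ∨ ¬R)   [De Morgan]
≡ (((S ∨ P) ∧ (¬S ∨ ¬P) ∧ ¬S) ∨ R) ∧ ((¬S ∧ ¬P) ∨ ¬¬(S ∧ P) ∨ ¬¬S ∨ ¬R)   [De Morgan]
≡ (((S ∨ P) ∧ (¬S ∨ ¬P) ∧ ¬S) ∨ R) ∧ ((¬S ∧ ¬P) ∨ (S ∧ P) ∨ ¬¬S ∨ ¬R)   [double negation]
≡ (((S ∨ P) ∧ (¬S ∨ ¬P) ∧ ¬S) ∨ R) ∧ ((¬S ∧ ¬P) ∨ (S ∧ P) ∨ S ∨ ¬R)   [double negation]
≡ (S ∨ P ∨ R) ∧ (¬S ∨ ¬P ∨ R) ∧ (¬S ∨ R) ∧ (¬S ∨ S ∨ S ∨ ¬R) ∧ (¬S ∨ P ∨ S ∨ ¬R) ∧ (¬P ∨ S ∨ S ∨ ¬R) ∧ (¬P ∨ P ∨ S ∨ ¬R)   [distribute ∨ over ∧]
≡ (S ∨ P ∨ R) ∧ (¬S ∨ R) ∧ (¬P ∨ S ∨ ¬R)   [simplify]

(S ∨ P ∨ R) ∧ (¬S ∨ R) ∧ (¬P ∨ S ∨ ¬R)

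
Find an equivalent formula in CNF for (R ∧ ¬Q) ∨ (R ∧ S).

R ∧ (¬Q ∨ S)

(R ∧ ¬Q) ∨ (R ∧ S)
= (R ∨ R) ∧ (R ∨ S) ∧ (¬Q ∨ R) ∧ (¬Q ∨ S)   (distribute ∨ over ∧)
= R ∧ (¬Q ∨ S)   (simplify)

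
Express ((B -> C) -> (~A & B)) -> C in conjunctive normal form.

~B | C

((B -> C) -> (~A & B)) -> C
= ~((B -> C) -> (~A & B)) | C   [eliminate ->]
= ~(~(B -> C) | (~A & B)) | C   [eliminate ->]
= ~(~(~B | C) | (~A & B)) | C   [eliminate ->]
= (~~(~B | C) & ~(~A & B)) | C   [De Morgan]
= ((~B | C) & ~(~A & B)) | C   [double negation]
= ((~B | C) & (~~A | ~B)) | C   [De Morgan]
= ((~B | C) & (A | ~B)) | C   [double negation]
= (~B | C | C) & (A | ~B | C)   [distribute | over &]
= ~B | C   [simplify]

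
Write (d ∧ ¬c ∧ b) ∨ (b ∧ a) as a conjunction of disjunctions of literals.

(d ∧ ¬c ∧ b) ∨ (b ∧ a)
⇔ (d ∨ b) ∧ (d ∨ a) ∧ (¬c ∨ b) ∧ (¬c ∨ a) ∧ (b ∨ b) ∧ (b ∨ a)   [distribute ∨ over ∧]
⇔ (d ∨ a) ∧ (¬c ∨ a) ∧ b   [simplify]

(d ∨ a) ∧ (¬c ∨ a) ∧ b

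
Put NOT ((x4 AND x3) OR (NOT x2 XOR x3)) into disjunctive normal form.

(NOT x4 AND x3 AND NOT x2) OR (NOT x3 AND x2)

NOT ((x4 AND x3) OR (NOT x2 XOR x3))
≡ NOT ((x4 AND x3) OR (NOT x2 AND NOT x3) OR (NOT NOT x2 AND x3))   [expand XOR]
≡ NOT (x4 AND x3) AND NOT (NOT x2 AND NOT x3) AND NOT (NOT NOT x2 AND x3)   [De Morgan]
≡ (NOT x4 OR NOT x3) AND NOT (NOT x2 AND NOT x3) AND NOT (NOT NOT x2 AND x3)   [De Morgan]
≡ (NOT x4 OR NOT x3) AND (NOT NOT x2 OR NOT NOT x3) AND NOT (NOT NOT x2 AND x3)   [De Morgan]
≡ (NOT x4 OR NOT x3) AND (x2 OR NOT NOT x3) AND NOT (NOT NOT x2 AND x3)   [double negation]
≡ (NOT x4 OR NOT x3) AND (x2 OR x3) AND NOT (NOT NOT x2 AND x3)   [double negation]
≡ (NOT x4 OR NOT x3) AND (x2 OR x3) AND (NOT NOT NOT x2 OR NOT x3)   [De Morgan]
≡ (NOT x4 OR NOT x3) AND (x2 OR x3) AND (NOT x2 OR NOT x3)   [double negation]
≡ (NOT x4 AND x2 AND NOT x2) OR (NOT x4 AND x2 AND NOT x3) OR (NOT x4 AND x3 AND NOT x2) OR (NOT x4 AND x3 AND NOT x3) OR (NOT x3 AND x2 AND NOT x2) OR (NOT x3 AND x2 AND NOT x3) OR (NOT x3 AND x3 AND NOT x2) OR (NOT x3 AND x3 AND NOT x3)   [distribute AND over OR]
≡ (NOT x4 AND x3 AND NOT x2) OR (NOT x3 AND x2)   [simplify]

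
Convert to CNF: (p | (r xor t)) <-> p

(p | (r xor t)) <-> p
⇔ ((p | (r xor t)) -> p) & (p -> (p | (r xor t)))   [eliminate <->]
⇔ (~(p | (r xor t)) | p) & (p -> (p | (r xor t)))   [eliminate ->]
⇔ (~(p | ((r | t) & ~(r & t))) | p) & (p -> (p | (r xor t)))   [expand xor]
⇔ (~(p | ((r | t) & ~(r & t))) | p) & (~p | p | (r xor t))   [eliminate ->]
⇔ (~(p | ((r | t) & ~(r & t))) | p) & (~p | p | ((r | t) & ~(r & t)))   [expand xor]
⇔ ((~p & ~((r | t) & ~(r & t))) | p) & (~p | p | ((r | t) & ~(r & t)))   [De Morgan]
⇔ ((~p & (~(r | t) | ~~(r & t))) | p) & (~p | p | ((r | t) & ~(r & t)))   [De Morgan]
⇔ ((~p & ((~r & ~t) | ~~(r & t))) | p) & (~p | p | ((r | t) & ~(r & t)))   [De Morgan]
⇔ ((~p & ((~r & ~t) | (r & t))) | p) & (~p | p | ((r | t) & ~(r & t)))   [double negation]
⇔ ((~p & ((~r & ~t) | (r & t))) | p) & (~p | p | ((r | t) & (~r | ~t)))   [De Morgan]
⇔ (~p | p) & (~r | r | p) & (~r | t | p) & (~t | r | p) & (~t | t | p) & (~p | p | r | t) & (~p | p | ~r | ~t)   [distribute | over &]
⇔ (~r | t | p) & (~t | r | p)   [simplify]

(~r | t | p) & (~t | r | p)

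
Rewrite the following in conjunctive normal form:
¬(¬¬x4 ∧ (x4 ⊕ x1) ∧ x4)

¬x4 ∨ x1

¬(¬¬x4 ∧ (x4 ⊕ x1) ∧ x4)
⇔ ¬(¬¬x4 ∧ (x4 ∨ x1) ∧ ¬(x4 ∧ x1) ∧ x4)
⇔ ¬¬¬x4 ∨ ¬(x4 ∨ x1) ∨ ¬¬(x4 ∧ x1) ∨ ¬x4
⇔ ¬x4 ∨ ¬(x4 ∨ x1) ∨ ¬¬(x4 ∧ x1) ∨ ¬x4
⇔ ¬x4 ∨ ¬x4 ∧ ¬x1 ∨ ¬¬(x4 ∧ x1) ∨ ¬x4
⇔ ¬x4 ∨ ¬x4 ∧ ¬x1 ∨ x4 ∧ x1 ∨ ¬x4
⇔ (¬x4 ∨ ¬x4 ∨ x4 ∨ ¬x4) ∧ (¬x4 ∨ ¬x4 ∨ x1 ∨ ¬x4) ∧ (¬x4 ∨ ¬x1 ∨ x4 ∨ ¬x4) ∧ (¬x4 ∨ ¬x1 ∨ x1 ∨ ¬x4)
⇔ ¬x4 ∨ x1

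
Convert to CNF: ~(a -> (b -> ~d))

a & b & d

~(a -> (b -> ~d))
≡ ~(~a | (b -> ~d))   [eliminate ->]
≡ ~(~a | ~b | ~d)   [eliminate ->]
≡ ~~a & ~~b & ~~d   [De Morgan]
≡ a & ~~b & ~~d   [double negation]
≡ a & b & ~~d   [double negation]
≡ a & b & d   [double negation]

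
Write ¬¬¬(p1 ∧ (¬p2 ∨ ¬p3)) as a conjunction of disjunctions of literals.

¬¬¬(p1 ∧ (¬p2 ∨ ¬p3))
≡ ¬(p1 ∧ (¬p2 ∨ ¬p3))   — double negation
≡ ¬p1 ∨ ¬(¬p2 ∨ ¬p3)   — De Morgan
≡ ¬p1 ∨ (¬¬p2 ∧ ¬¬p3)   — De Morgan
≡ ¬p1 ∨ (p2 ∧ ¬¬p3)   — double negation
≡ ¬p1 ∨ (p2 ∧ p3)   — double negation
≡ (¬p1 ∨ p2) ∧ (¬p1 ∨ p3)   — distribute ∨ over ∧

(¬p1 ∨ p2) ∧ (¬p1 ∨ p3)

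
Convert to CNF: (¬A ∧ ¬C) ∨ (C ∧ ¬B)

(¬A ∨ C) ∧ (¬A ∨ ¬B) ∧ (¬C ∨ ¬B)

(¬A ∧ ¬C) ∨ (C ∧ ¬B)
≡ (¬A ∨ C) ∧ (¬A ∨ ¬B) ∧ (¬C ∨ C) ∧ (¬C ∨ ¬B)   (distribute ∨ over ∧)
≡ (¬A ∨ C) ∧ (¬A ∨ ¬B) ∧ (¬C ∨ ¬B)   (simplify)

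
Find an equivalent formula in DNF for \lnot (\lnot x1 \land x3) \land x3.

\lnot (\lnot x1 \land x3) \land x3
≡ (\lnot \lnot x1 \lor \lnot x3) \land x3   — De Morgan
≡ (x1 \lor \lnot x3) \land x3   — double negation
≡ (x1 \land x3) \lor (\lnot x3 \land x3)   — distribute \land over \lor
≡ x1 \land x3   — simplify

x1 \land x3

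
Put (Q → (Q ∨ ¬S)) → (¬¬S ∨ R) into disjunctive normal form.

S ∨ R

(Q → (Q ∨ ¬S)) → (¬¬S ∨ R)
⇔ ¬(Q → (Q ∨ ¬S)) ∨ ¬¬S ∨ R   — eliminate →
⇔ ¬(¬Q ∨ Q ∨ ¬S) ∨ ¬¬S ∨ R   — eliminate →
⇔ (¬¬Q ∧ ¬Q ∧ ¬¬S) ∨ ¬¬S ∨ R   — De Morgan
⇔ (Q ∧ ¬Q ∧ ¬¬S) ∨ ¬¬S ∨ R   — double negation
⇔ (Q ∧ ¬Q ∧ S) ∨ ¬¬S ∨ R   — double negation
⇔ (Q ∧ ¬Q ∧ S) ∨ S ∨ R   — double negation
⇔ S ∨ R   — simplify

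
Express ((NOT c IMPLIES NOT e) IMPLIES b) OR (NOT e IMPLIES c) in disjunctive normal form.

((NOT c IMPLIES NOT e) IMPLIES b) OR (NOT e IMPLIES c)
= NOT (NOT c IMPLIES NOT e) OR b OR (NOT e IMPLIES c)   (eliminate IMPLIES)
= NOT (NOT NOT c OR NOT e) OR b OR (NOT e IMPLIES c)   (eliminate IMPLIES)
= NOT (NOT NOT c OR NOT e) OR b OR NOT NOT e OR c   (eliminate IMPLIES)
= (NOT NOT NOT c AND NOT NOT e) OR b OR NOT NOT e OR c   (De Morgan)
= (NOT c AND NOT NOT e) OR b OR NOT NOT e OR c   (double negation)
= (NOT c AND e) OR b OR NOT NOT e OR c   (double negation)
= (NOT c AND e) OR b OR e OR c   (double negation)
= b OR e OR c   (simplify)

b OR e OR c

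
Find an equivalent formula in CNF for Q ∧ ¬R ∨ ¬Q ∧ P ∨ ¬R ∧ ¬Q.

(¬R ∨ ¬Q) ∧ (¬R ∨ P)

Q ∧ ¬R ∨ ¬Q ∧ P ∨ ¬R ∧ ¬Q
≡ (Q ∨ ¬Q ∨ ¬R) ∧ (Q ∨ ¬Q ∨ ¬Q) ∧ (Q ∨ P ∨ ¬R) ∧ (Q ∨ P ∨ ¬Q) ∧ (¬R ∨ ¬Q ∨ ¬R) ∧ (¬R ∨ ¬Q ∨ ¬Q) ∧ (¬R ∨ P ∨ ¬R) ∧ (¬R ∨ P ∨ ¬Q)
≡ (¬R ∨ ¬Q) ∧ (¬R ∨ P)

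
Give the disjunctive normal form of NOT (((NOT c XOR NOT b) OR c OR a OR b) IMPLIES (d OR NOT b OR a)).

b AND NOT d AND NOT a

NOT (((NOT c XOR NOT b) OR c OR a OR b) IMPLIES (d OR NOT b OR a))
≡ NOT (NOT ((NOT c XOR NOT b) OR c OR a OR b) OR d OR NOT b OR a)   (eliminate IMPLIES)
≡ NOT (NOT ((NOT c AND NOT NOT b) OR (NOT NOT c AND NOT b) OR c OR a OR b) OR d OR NOT b OR a)   (expand XOR)
≡ NOT NOT ((NOT c AND NOT NOT b) OR (NOT NOT c AND NOT b) OR c OR a OR b) AND NOT d AND NOT NOT b AND NOT a   (De Morgan)
≡ ((NOT c AND NOT NOT b) OR (NOT NOT c AND NOT b) OR c OR a OR b) AND NOT d AND NOT NOT b AND NOT a   (double negation)
≡ ((NOT c AND b) OR (NOT NOT c AND NOT b) OR c OR a OR b) AND NOT d AND NOT NOT b AND NOT a   (double negation)
≡ ((NOT c AND b) OR (c AND NOT b) OR c OR a OR b) AND NOT d AND NOT NOT b AND NOT a   (double negation)
≡ ((NOT c AND b) OR (c AND NOT b) OR c OR a OR b) AND NOT d AND b AND NOT a   (double negation)
≡ (NOT c AND b AND NOT d AND b AND NOT a) OR (c AND NOT b AND NOT d AND b AND NOT a) OR (c AND NOT d AND b AND NOT a) OR (a AND NOT d AND b AND NOT a) OR (b AND NOT d AND b AND NOT a)   (distribute AND over OR)
≡ b AND NOT d AND NOT a   (simplify)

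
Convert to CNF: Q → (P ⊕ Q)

¬Q ∨ ¬P

Q → (P ⊕ Q)
= ¬Q ∨ (P ⊕ Q)   [eliminate →]
= ¬Q ∨ ((P ∨ Q) ∧ ¬(P ∧ Q))   [expand ⊕]
= ¬Q ∨ ((P ∨ Q) ∧ (¬P ∨ ¬Q))   [De Morgan]
= (¬Q ∨ P ∨ Q) ∧ (¬Q ∨ ¬P ∨ ¬Q)   [distribute ∨ over ∧]
= ¬Q ∨ ¬P   [simplify]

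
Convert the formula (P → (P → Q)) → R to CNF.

(P ∨ R) ∧ (¬Q ∨ R)

(P → (P → Q)) → R
≡ ¬(P → (P → Q)) ∨ R   [eliminate →]
≡ ¬(¬P ∨ (P → Q)) ∨ R   [eliminate →]
≡ ¬(¬P ∨ ¬P ∨ Q) ∨ R   [eliminate →]
≡ (¬¬P ∧ ¬¬P ∧ ¬Q) ∨ R   [De Morgan]
≡ (P ∧ ¬¬P ∧ ¬Q) ∨ R   [double negation]
≡ (P ∧ P ∧ ¬Q) ∨ R   [double negation]
≡ (P ∨ R) ∧ (P ∨ R) ∧ (¬Q ∨ R)   [distribute ∨ over ∧]
≡ (P ∨ R) ∧ (¬Q ∨ R)   [simplify]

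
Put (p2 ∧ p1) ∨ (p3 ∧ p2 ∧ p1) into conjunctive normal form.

p2 ∧ p1

(p2 ∧ p1) ∨ (p3 ∧ p2 ∧ p1)
⇔ (p2 ∨ p3) ∧ (p2 ∨ p2) ∧ (p2 ∨ p1) ∧ (p1 ∨ p3) ∧ (p1 ∨ p2) ∧ (p1 ∨ p1)   (distribute ∨ over ∧)
⇔ p2 ∧ p1   (simplify)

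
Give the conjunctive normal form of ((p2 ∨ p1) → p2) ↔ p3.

((p2 ∨ p1) → p2) ↔ p3
= (((p2 ∨ p1) → p2) → p3) ∧ (p3 → ((p2 ∨ p1) → p2))   — eliminate ↔
= (¬((p2 ∨ p1) → p2) ∨ p3) ∧ (p3 → ((p2 ∨ p1) → p2))   — eliminate →
= (¬(¬(p2 ∨ p1) ∨ p2) ∨ p3) ∧ (p3 → ((p2 ∨ p1) → p2))   — eliminate →
= (¬(¬(p2 ∨ p1) ∨ p2) ∨ p3) ∧ (¬p3 ∨ ((p2 ∨ p1) → p2))   — eliminate →
= (¬(¬(p2 ∨ p1) ∨ p2) ∨ p3) ∧ (¬p3 ∨ ¬(p2 ∨ p1) ∨ p2)   — eliminate →
= ((¬¬(p2 ∨ p1) ∧ ¬p2) ∨ p3) ∧ (¬p3 ∨ ¬(p2 ∨ p1) ∨ p2)   — De Morgan
= (((p2 ∨ p1) ∧ ¬p2) ∨ p3) ∧ (¬p3 ∨ ¬(p2 ∨ p1) ∨ p2)   — double negation
= (((p2 ∨ p1) ∧ ¬p2) ∨ p3) ∧ (¬p3 ∨ (¬p2 ∧ ¬p1) ∨ p2)   — De Morgan
= (p2 ∨ p1 ∨ p3) ∧ (¬p2 ∨ p3) ∧ (¬p3 ∨ ¬p2 ∨ p2) ∧ (¬p3 ∨ ¬p1 ∨ p2)   — distribute ∨ over ∧
= (p2 ∨ p1 ∨ p3) ∧ (¬p2 ∨ p3) ∧ (¬p3 ∨ ¬p1 ∨ p2)   — simplify

(p2 ∨ p1 ∨ p3) ∧ (¬p2 ∨ p3) ∧ (¬p3 ∨ ¬p1 ∨ p2)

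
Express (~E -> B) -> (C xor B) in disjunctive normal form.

(~E -> B) -> (C xor B)
= ~(~E -> B) | (C xor B)   [eliminate ->]
= ~(~~E | B) | (C xor B)   [eliminate ->]
= ~(~~E | B) | (C & ~B) | (~C & B)   [expand xor]
= (~~~E & ~B) | (C & ~B) | (~C & B)   [De Morgan]
= (~E & ~B) | (C & ~B) | (~C & B)   [double negation]

(~E & ~B) | (C & ~B) | (~C & B)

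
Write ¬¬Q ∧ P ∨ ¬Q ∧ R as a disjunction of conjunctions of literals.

¬¬Q ∧ P ∨ ¬Q ∧ R
≡ Q ∧ P ∨ ¬Q ∧ R   [double negation]

Q ∧ P ∨ ¬Q ∧ R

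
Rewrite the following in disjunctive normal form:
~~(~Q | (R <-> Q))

~~(~Q | (R <-> Q))
≡ ~~(~Q | ((R -> Q) & (Q -> R)))   (eliminate <->)
≡ ~~(~Q | ((~R | Q) & (Q -> R)))   (eliminate ->)
≡ ~~(~Q | ((~R | Q) & (~Q | R)))   (eliminate ->)
≡ ~Q | ((~R | Q) & (~Q | R))   (double negation)
≡ ~Q | (~R & ~Q) | (~R & R) | (Q & ~Q) | (Q & R)   (distribute & over |)
≡ ~Q | (Q & R)   (simplify)

~Q | (Q & R)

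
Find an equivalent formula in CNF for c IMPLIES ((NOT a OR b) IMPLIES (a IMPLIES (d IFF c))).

c IMPLIES ((NOT a OR b) IMPLIES (a IMPLIES (d IFF c)))
= NOT c OR ((NOT a OR b) IMPLIES (a IMPLIES (d IFF c)))   [eliminate IMPLIES]
= NOT c OR NOT (NOT a OR b) OR (a IMPLIES (d IFF c))   [eliminate IMPLIES]
= NOT c OR NOT (NOT a OR b) OR NOT a OR (d IFF c)   [eliminate IMPLIES]
= NOT c OR NOT (NOT a OR b) OR NOT a OR ((d IMPLIES c) AND (c IMPLIES d))   [eliminate IFF]
= NOT c OR NOT (NOT a OR b) OR NOT a OR ((NOT d OR c) AND (c IMPLIES d))   [eliminate IMPLIES]
= NOT c OR NOT (NOT a OR b) OR NOT a OR ((NOT d OR c) AND (NOT c OR d))   [eliminate IMPLIES]
= NOT c OR (NOT NOT a AND NOT b) OR NOT a OR ((NOT d OR c) AND (NOT c OR d))   [De Morgan]
= NOT c OR (a AND NOT b) OR NOT a OR ((NOT d OR c) AND (NOT c OR d))   [double negation]
= (NOT c OR a OR NOT a OR NOT d OR c) AND (NOT c OR a OR NOT a OR NOT c OR d) AND (NOT c OR NOT b OR NOT a OR NOT d OR c) AND (NOT c OR NOT b OR NOT a OR NOT c OR d)   [distribute OR over AND]
= NOT c OR NOT b OR NOT a OR d   [simplify]

NOT c OR NOT b OR NOT a OR d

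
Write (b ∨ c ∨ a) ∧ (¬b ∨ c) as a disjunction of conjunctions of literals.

c ∨ a ∧ ¬b

(b ∨ c ∨ a) ∧ (¬b ∨ c)
= b ∧ ¬b ∨ b ∧ c ∨ c ∧ ¬b ∨ c ∧ c ∨ a ∧ ¬b ∨ a ∧ c   (distribute ∧ over ∨)
= c ∨ a ∧ ¬b   (simplify)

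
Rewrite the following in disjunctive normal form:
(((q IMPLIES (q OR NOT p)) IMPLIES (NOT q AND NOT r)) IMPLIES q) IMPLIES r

(((q IMPLIES (q OR NOT p)) IMPLIES (NOT q AND NOT r)) IMPLIES q) IMPLIES r
≡ NOT (((q IMPLIES (q OR NOT p)) IMPLIES (NOT q AND NOT r)) IMPLIES q) OR r   [eliminate IMPLIES]
≡ NOT (NOT ((q IMPLIES (q OR NOT p)) IMPLIES (NOT q AND NOT r)) OR q) OR r   [eliminate IMPLIES]
≡ NOT (NOT (NOT (q IMPLIES (q OR NOT p)) OR (NOT q AND NOT r)) OR q) OR r   [eliminate IMPLIES]
≡ NOT (NOT (NOT (NOT q OR q OR NOT p) OR (NOT q AND NOT r)) OR q) OR r   [eliminate IMPLIES]
≡ (NOT NOT (NOT (NOT q OR q OR NOT p) OR (NOT q AND NOT r)) AND NOT q) OR r   [De Morgan]
≡ ((NOT (NOT q OR q OR NOT p) OR (NOT q AND NOT r)) AND NOT q) OR r   [double negation]
≡ (((NOT NOT q AND NOT q AND NOT NOT p) OR (NOT q AND NOT r)) AND NOT q) OR r   [De Morgan]
≡ (((q AND NOT q AND NOT NOT p) OR (NOT q AND NOT r)) AND NOT q) OR r   [double negation]
≡ (((q AND NOT q AND p) OR (NOT q AND NOT r)) AND NOT q) OR r   [double negation]
≡ (q AND NOT q AND p AND NOT q) OR (NOT q AND NOT r AND NOT q) OR r   [distribute AND over OR]
≡ (NOT q AND NOT r) OR r   [simplify]

(NOT q AND NOT r) OR r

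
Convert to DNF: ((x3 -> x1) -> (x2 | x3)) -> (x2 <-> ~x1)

((x3 -> x1) -> (x2 | x3)) -> (x2 <-> ~x1)
≡ ~((x3 -> x1) -> (x2 | x3)) | (x2 <-> ~x1)   — eliminate ->
≡ ~(~(x3 -> x1) | x2 | x3) | (x2 <-> ~x1)   — eliminate ->
≡ ~(~(~x3 | x1) | x2 | x3) | (x2 <-> ~x1)   — eliminate ->
≡ ~(~(~x3 | x1) | x2 | x3) | ((x2 -> ~x1) & (~x1 -> x2))   — eliminate <->
≡ ~(~(~x3 | x1) | x2 | x3) | ((~x2 | ~x1) & (~x1 -> x2))   — eliminate ->
≡ ~(~(~x3 | x1) | x2 | x3) | ((~x2 | ~x1) & (~~x1 | x2))   — eliminate ->
≡ (~~(~x3 | x1) & ~x2 & ~x3) | ((~x2 | ~x1) & (~~x1 | x2))   — De Morgan
≡ ((~x3 | x1) & ~x2 & ~x3) | ((~x2 | ~x1) & (~~x1 | x2))   — double negation
≡ ((~x3 | x1) & ~x2 & ~x3) | ((~x2 | ~x1) & (x1 | x2))   — double negation
≡ (~x3 & ~x2 & ~x3) | (x1 & ~x2 & ~x3) | (~x2 & x1) | (~x2 & x2) | (~x1 & x1) | (~x1 & x2)   — distribute & over |
≡ (~x3 & ~x2) | (~x2 & x1) | (~x1 & x2)   — simplify

(~x3 & ~x2) | (~x2 & x1) | (~x1 & x2)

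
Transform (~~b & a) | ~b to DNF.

(b & a) | ~b

(~~b & a) | ~b
⇔ (b & a) | ~b   [double negation]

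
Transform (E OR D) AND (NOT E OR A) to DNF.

(E OR D) AND (NOT E OR A)
= (E AND NOT E) OR (E AND A) OR (D AND NOT E) OR (D AND A)   [distribute AND over OR]
= (E AND A) OR (D AND NOT E) OR (D AND A)   [simplify]

(E AND A) OR (D AND NOT E) OR (D AND A)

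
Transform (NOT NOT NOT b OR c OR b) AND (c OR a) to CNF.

(NOT NOT NOT b OR c OR b) AND (c OR a)
⇔ (NOT b OR c OR b) AND (c OR a)   [double negation]
⇔ c OR a   [simplify]

c OR a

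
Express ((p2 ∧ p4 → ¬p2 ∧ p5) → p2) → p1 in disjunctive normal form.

((p2 ∧ p4 → ¬p2 ∧ p5) → p2) → p1
= ¬((p2 ∧ p4 → ¬p2 ∧ p5) → p2) ∨ p1   (eliminate →)
= ¬(¬(p2 ∧ p4 → ¬p2 ∧ p5) ∨ p2) ∨ p1   (eliminate →)
= ¬(¬(¬(p2 ∧ p4) ∨ ¬p2 ∧ p5) ∨ p2) ∨ p1   (eliminate →)
= ¬¬(¬(p2 ∧ p4) ∨ ¬p2 ∧ p5) ∧ ¬p2 ∨ p1   (De Morgan)
= (¬(p2 ∧ p4) ∨ ¬p2 ∧ p5) ∧ ¬p2 ∨ p1   (double negation)
= (¬p2 ∨ ¬p4 ∨ ¬p2 ∧ p5) ∧ ¬p2 ∨ p1   (De Morgan)
= ¬p2 ∧ ¬p2 ∨ ¬p4 ∧ ¬p2 ∨ ¬p2 ∧ p5 ∧ ¬p2 ∨ p1   (distribute ∧ over ∨)
= ¬p2 ∨ p1   (simplify)

¬p2 ∨ p1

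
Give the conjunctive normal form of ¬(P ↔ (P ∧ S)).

P ∧ (¬P ∨ ¬S)

¬(P ↔ (P ∧ S))
≡ ¬((P → (P ∧ S)) ∧ ((P ∧ S) → P))   [eliminate ↔]
≡ ¬((¬P ∨ (P ∧ S)) ∧ ((P ∧ S) → P))   [eliminate →]
≡ ¬((¬P ∨ (P ∧ S)) ∧ (¬(P ∧ S) ∨ P))   [eliminate →]
≡ ¬(¬P ∨ (P ∧ S)) ∨ ¬(¬(P ∧ S) ∨ P)   [De Morgan]
≡ (¬¬P ∧ ¬(P ∧ S)) ∨ ¬(¬(P ∧ S) ∨ P)   [De Morgan]
≡ (P ∧ ¬(P ∧ S)) ∨ ¬(¬(P ∧ S) ∨ P)   [double negation]
≡ (P ∧ (¬P ∨ ¬S)) ∨ ¬(¬(P ∧ S) ∨ P)   [De Morgan]
≡ (P ∧ (¬P ∨ ¬S)) ∨ (¬¬(P ∧ S) ∧ ¬P)   [De Morgan]
≡ (P ∧ (¬P ∨ ¬S)) ∨ (P ∧ S ∧ ¬P)   [double negation]
≡ (P ∨ P) ∧ (P ∨ S) ∧ (P ∨ ¬P) ∧ (¬P ∨ ¬S ∨ P) ∧ (¬P ∨ ¬S ∨ S) ∧ (¬P ∨ ¬S ∨ ¬P)   [distribute ∨ over ∧]
≡ P ∧ (¬P ∨ ¬S)   [simplify]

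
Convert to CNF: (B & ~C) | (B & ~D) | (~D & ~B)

(B | ~D) & (~C | ~D)

(B & ~C) | (B & ~D) | (~D & ~B)
≡ (B | B | ~D) & (B | B | ~B) & (B | ~D | ~D) & (B | ~D | ~B) & (~C | B | ~D) & (~C | B | ~B) & (~C | ~D | ~D) & (~C | ~D | ~B)   [distribute | over &]
≡ (B | ~D) & (~C | ~D)   [simplify]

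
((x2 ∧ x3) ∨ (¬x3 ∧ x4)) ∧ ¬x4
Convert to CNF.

((x2 ∧ x3) ∨ (¬x3 ∧ x4)) ∧ ¬x4
= (x2 ∨ ¬x3) ∧ (x2 ∨ x4) ∧ (x3 ∨ ¬x3) ∧ (x3 ∨ x4) ∧ ¬x4   — distribute ∨ over ∧
= (x2 ∨ ¬x3) ∧ (x2 ∨ x4) ∧ (x3 ∨ x4) ∧ ¬x4   — simplify

(x2 ∨ ¬x3) ∧ (x2 ∨ x4) ∧ (x3 ∨ x4) ∧ ¬x4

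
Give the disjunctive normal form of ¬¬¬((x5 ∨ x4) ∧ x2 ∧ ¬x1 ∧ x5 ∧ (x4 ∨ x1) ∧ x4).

¬x2 ∨ x1 ∨ ¬x5 ∨ ¬x4

¬¬¬((x5 ∨ x4) ∧ x2 ∧ ¬x1 ∧ x5 ∧ (x4 ∨ x1) ∧ x4)
= ¬((x5 ∨ x4) ∧ x2 ∧ ¬x1 ∧ x5 ∧ (x4 ∨ x1) ∧ x4)   [double negation]
= ¬(x5 ∨ x4) ∨ ¬x2 ∨ ¬¬x1 ∨ ¬x5 ∨ ¬(x4 ∨ x1) ∨ ¬x4   [De Morgan]
= (¬x5 ∧ ¬x4) ∨ ¬x2 ∨ ¬¬x1 ∨ ¬x5 ∨ ¬(x4 ∨ x1) ∨ ¬x4   [De Morgan]
= (¬x5 ∧ ¬x4) ∨ ¬x2 ∨ x1 ∨ ¬x5 ∨ ¬(x4 ∨ x1) ∨ ¬x4   [double negation]
= (¬x5 ∧ ¬x4) ∨ ¬x2 ∨ x1 ∨ ¬x5 ∨ (¬x4 ∧ ¬x1) ∨ ¬x4   [De Morgan]
= ¬x2 ∨ x1 ∨ ¬x5 ∨ ¬x4   [simplify]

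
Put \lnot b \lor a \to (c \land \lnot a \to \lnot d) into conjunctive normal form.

\lnot b \lor a \to (c \land \lnot a \to \lnot d)
≡ \lnot (\lnot b \lor a) \lor (c \land \lnot a \to \lnot d)   (eliminate \to)
≡ \lnot (\lnot b \lor a) \lor \lnot (c \land \lnot a) \lor \lnot d   (eliminate \to)
≡ \lnot \lnot b \land \lnot a \lor \lnot (c \land \lnot a) \lor \lnot d   (De Morgan)
≡ b \land \lnot a \lor \lnot (c \land \lnot a) \lor \lnot d   (double negation)
≡ b \land \lnot a \lor \lnot c \lor \lnot \lnot a \lor \lnot d   (De Morgan)
≡ b \land \lnot a \lor \lnot c \lor a \lor \lnot d   (double negation)
≡ (b \lor \lnot c \lor a \lor \lnot d) \land (\lnot a \lor \lnot c \lor a \lor \lnot d)   (distribute \lor over \land)
≡ b \lor \lnot c \lor a \lor \lnot d   (simplify)

b \lor \lnot c \lor a \lor \lnot d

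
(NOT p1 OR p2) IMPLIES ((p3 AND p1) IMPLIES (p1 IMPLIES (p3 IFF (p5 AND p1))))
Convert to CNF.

(NOT p1 OR p2) IMPLIES ((p3 AND p1) IMPLIES (p1 IMPLIES (p3 IFF (p5 AND p1))))
⇔ NOT (NOT p1 OR p2) OR ((p3 AND p1) IMPLIES (p1 IMPLIES (p3 IFF (p5 AND p1))))   — eliminate IMPLIES
⇔ NOT (NOT p1 OR p2) OR NOT (p3 AND p1) OR (p1 IMPLIES (p3 IFF (p5 AND p1)))   — eliminate IMPLIES
⇔ NOT (NOT p1 OR p2) OR NOT (p3 AND p1) OR NOT p1 OR (p3 IFF (p5 AND p1))   — eliminate IMPLIES
⇔ NOT (NOT p1 OR p2) OR NOT (p3 AND p1) OR NOT p1 OR ((p3 IMPLIES (p5 AND p1)) AND ((p5 AND p1) IMPLIES p3))   — eliminate IFF
⇔ NOT (NOT p1 OR p2) OR NOT (p3 AND p1) OR NOT p1 OR ((NOT p3 OR (p5 AND p1)) AND ((p5 AND p1) IMPLIES p3))   — eliminate IMPLIES
⇔ NOT (NOT p1 OR p2) OR NOT (p3 AND p1) OR NOT p1 OR ((NOT p3 OR (p5 AND p1)) AND (NOT (p5 AND p1) OR p3))   — eliminate IMPLIES
⇔ (NOT NOT p1 AND NOT p2) OR NOT (p3 AND p1) OR NOT p1 OR ((NOT p3 OR (p5 AND p1)) AND (NOT (p5 AND p1) OR p3))   — De Morgan
⇔ (p1 AND NOT p2) OR NOT (p3 AND p1) OR NOT p1 OR ((NOT p3 OR (p5 AND p1)) AND (NOT (p5 AND p1) OR p3))   — double negation
⇔ (p1 AND NOT p2) OR NOT p3 OR NOT p1 OR NOT p1 OR ((NOT p3 OR (p5 AND p1)) AND (NOT (p5 AND p1) OR p3))   — De Morgan
⇔ (p1 AND NOT p2) OR NOT p3 OR NOT p1 OR NOT p1 OR ((NOT p3 OR (p5 AND p1)) AND (NOT p5 OR NOT p1 OR p3))   — De Morgan
⇔ (p1 OR NOT p3 OR NOT p1 OR NOT p1 OR NOT p3 OR p5) AND (p1 OR NOT p3 OR NOT p1 OR NOT p1 OR NOT p3 OR p1) AND (p1 OR NOT p3 OR NOT p1 OR NOT p1 OR NOT p5 OR NOT p1 OR p3) AND (NOT p2 OR NOT p3 OR NOT p1 OR NOT p1 OR NOT p3 OR p5) AND (NOT p2 OR NOT p3 OR NOT p1 OR NOT p1 OR NOT p3 OR p1) AND (NOT p2 OR NOT p3 OR NOT p1 OR NOT p1 OR NOT p5 OR NOT p1 OR p3)   — distribute OR over AND
⇔ NOT p2 OR NOT p3 OR NOT p1 OR p5   — simplify

NOT p2 OR NOT p3 OR NOT p1 OR p5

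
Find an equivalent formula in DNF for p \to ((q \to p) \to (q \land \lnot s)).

p \to ((q \to p) \to (q \land \lnot s))
⇔ \lnot p \lor ((q \to p) \to (q \land \lnot s))
⇔ \lnot p \lor \lnot (q \to p) \lor (q \land \lnot s)
⇔ \lnot p \lor \lnot (\lnot q \lor p) \lor (q \land \lnot s)
⇔ \lnot p \lor (\lnot \lnot q \land \lnot p) \lor (q \land \lnot s)
⇔ \lnot p \lor (q \land \lnot p) \lor (q \land \lnot s)
⇔ \lnot p \lor (q \land \lnot s)

\lnot p \lor (q \land \lnot s)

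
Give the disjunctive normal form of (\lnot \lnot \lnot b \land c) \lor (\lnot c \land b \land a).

(\lnot \lnot \lnot b \land c) \lor (\lnot c \land b \land a)
≡ (\lnot b \land c) \lor (\lnot c \land b \land a)   [double negation]

(\lnot b \land c) \lor (\lnot c \land b \land a)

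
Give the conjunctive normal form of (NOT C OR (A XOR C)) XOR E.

(NOT C OR (A XOR C)) XOR E
≡ (NOT C OR (A XOR C) OR E) AND NOT ((NOT C OR (A XOR C)) AND E)
≡ (NOT C OR ((A OR C) AND NOT (A AND C)) OR E) AND NOT ((NOT C OR (A XOR C)) AND E)
≡ (NOT C OR ((A OR C) AND NOT (A AND C)) OR E) AND NOT ((NOT C OR ((A OR C) AND NOT (A AND C))) AND E)
≡ (NOT C OR ((A OR C) AND (NOT A OR NOT C)) OR E) AND NOT ((NOT C OR ((A OR C) AND NOT (A AND C))) AND E)
≡ (NOT C OR ((A OR C) AND (NOT A OR NOT C)) OR E) AND (NOT (NOT C OR ((A OR C) AND NOT (A AND C))) OR NOT E)
≡ (NOT C OR ((A OR C) AND (NOT A OR NOT C)) OR E) AND ((NOT NOT C AND NOT ((A OR C) AND NOT (A AND C))) OR NOT E)
≡ (NOT C OR ((A OR C) AND (NOT A OR NOT C)) OR E) AND ((C AND NOT ((A OR C) AND NOT (A AND C))) OR NOT E)
≡ (NOT C OR ((A OR C) AND (NOT A OR NOT C)) OR E) AND ((C AND (NOT (A OR C) OR NOT NOT (A AND C))) OR NOT E)
≡ (NOT C OR ((A OR C) AND (NOT A OR NOT C)) OR E) AND ((C AND ((NOT A AND NOT C) OR NOT NOT (A AND C))) OR NOT E)
≡ (NOT C OR ((A OR C) AND (NOT A OR NOT C)) OR E) AND ((C AND ((NOT A AND NOT C) OR (A AND C))) OR NOT E)
≡ (NOT C OR A OR C OR E) AND (NOT C OR NOT A OR NOT C OR E) AND (C OR NOT E) AND (NOT A OR A OR NOT E) AND (NOT A OR C OR NOT E) AND (NOT C OR A OR NOT E) AND (NOT C OR C OR NOT E)
≡ (NOT C OR NOT A OR E) AND (C OR NOT E) AND (NOT C OR A OR NOT E)

(NOT C OR NOT A OR E) AND (C OR NOT E) AND (NOT C OR A OR NOT E)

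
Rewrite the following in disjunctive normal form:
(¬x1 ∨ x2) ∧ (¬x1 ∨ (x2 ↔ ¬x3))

(¬x1 ∨ x2) ∧ (¬x1 ∨ (x2 ↔ ¬x3))
= (¬x1 ∨ x2) ∧ (¬x1 ∨ ((x2 → ¬x3) ∧ (¬x3 → x2)))   (eliminate ↔)
= (¬x1 ∨ x2) ∧ (¬x1 ∨ ((¬x2 ∨ ¬x3) ∧ (¬x3 → x2)))   (eliminate →)
= (¬x1 ∨ x2) ∧ (¬x1 ∨ ((¬x2 ∨ ¬x3) ∧ (¬¬x3 ∨ x2)))   (eliminate →)
= (¬x1 ∨ x2) ∧ (¬x1 ∨ ((¬x2 ∨ ¬x3) ∧ (x3 ∨ x2)))   (double negation)
= (¬x1 ∧ ¬x1) ∨ (¬x1 ∧ ¬x2 ∧ x3) ∨ (¬x1 ∧ ¬x2 ∧ x2) ∨ (¬x1 ∧ ¬x3 ∧ x3) ∨ (¬x1 ∧ ¬x3 ∧ x2) ∨ (x2 ∧ ¬x1) ∨ (x2 ∧ ¬x2 ∧ x3) ∨ (x2 ∧ ¬x2 ∧ x2) ∨ (x2 ∧ ¬x3 ∧ x3) ∨ (x2 ∧ ¬x3 ∧ x2)   (distribute ∧ over ∨)
= ¬x1 ∨ (x2 ∧ ¬x3)   (simplify)

¬x1 ∨ (x2 ∧ ¬x3)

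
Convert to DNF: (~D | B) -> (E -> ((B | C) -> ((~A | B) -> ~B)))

~E | ~B

(~D | B) -> (E -> ((B | C) -> ((~A | B) -> ~B)))
⇔ ~(~D | B) | (E -> ((B | C) -> ((~A | B) -> ~B)))   [eliminate ->]
⇔ ~(~D | B) | ~E | ((B | C) -> ((~A | B) -> ~B))   [eliminate ->]
⇔ ~(~D | B) | ~E | ~(B | C) | ((~A | B) -> ~B)   [eliminate ->]
⇔ ~(~D | B) | ~E | ~(B | C) | ~(~A | B) | ~B   [eliminate ->]
⇔ (~~D & ~B) | ~E | ~(B | C) | ~(~A | B) | ~B   [De Morgan]
⇔ (D & ~B) | ~E | ~(B | C) | ~(~A | B) | ~B   [double negation]
⇔ (D & ~B) | ~E | (~B & ~C) | ~(~A | B) | ~B   [De Morgan]
⇔ (D & ~B) | ~E | (~B & ~C) | (~~A & ~B) | ~B   [De Morgan]
⇔ (D & ~B) | ~E | (~B & ~C) | (A & ~B) | ~B   [double negation]
⇔ ~E | ~B   [simplify]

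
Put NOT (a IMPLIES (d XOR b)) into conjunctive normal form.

a AND (NOT d OR b) AND (NOT b OR d)

NOT (a IMPLIES (d XOR b))
≡ NOT (NOT a OR (d XOR b))   [eliminate IMPLIES]
≡ NOT (NOT a OR ((d OR b) AND NOT (d AND b)))   [expand XOR]
≡ NOT NOT a AND NOT ((d OR b) AND NOT (d AND b))   [De Morgan]
≡ a AND NOT ((d OR b) AND NOT (d AND b))   [double negation]
≡ a AND (NOT (d OR b) OR NOT NOT (d AND b))   [De Morgan]
≡ a AND ((NOT d AND NOT b) OR NOT NOT (d AND b))   [De Morgan]
≡ a AND ((NOT d AND NOT b) OR (d AND b))   [double negation]
≡ a AND (NOT d OR d) AND (NOT d OR b) AND (NOT b OR d) AND (NOT b OR b)   [distribute OR over AND]
≡ a AND (NOT d OR b) AND (NOT b OR d)   [simplify]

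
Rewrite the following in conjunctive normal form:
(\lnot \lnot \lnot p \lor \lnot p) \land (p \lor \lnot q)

\lnot p \land (p \lor \lnot q)

(\lnot \lnot \lnot p \lor \lnot p) \land (p \lor \lnot q)
≡ (\lnot p \lor \lnot p) \land (p \lor \lnot q)   [double negation]
≡ \lnot p \land (p \lor \lnot q)   [simplify]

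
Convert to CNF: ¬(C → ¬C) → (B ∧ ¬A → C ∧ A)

¬(C → ¬C) → (B ∧ ¬A → C ∧ A)
= ¬¬(C → ¬C) ∨ (B ∧ ¬A → C ∧ A)   [eliminate →]
= ¬¬(¬C ∨ ¬C) ∨ (B ∧ ¬A → C ∧ A)   [eliminate →]
= ¬¬(¬C ∨ ¬C) ∨ ¬(B ∧ ¬A) ∨ C ∧ A   [eliminate →]
= ¬C ∨ ¬C ∨ ¬(B ∧ ¬A) ∨ C ∧ A   [double negation]
= ¬C ∨ ¬C ∨ ¬B ∨ ¬¬A ∨ C ∧ A   [De Morgan]
= ¬C ∨ ¬C ∨ ¬B ∨ A ∨ C ∧ A   [double negation]
= (¬C ∨ ¬C ∨ ¬B ∨ A ∨ C) ∧ (¬C ∨ ¬C ∨ ¬B ∨ A ∨ A)   [distribute ∨ over ∧]
= ¬C ∨ ¬B ∨ A   [simplify]

¬C ∨ ¬B ∨ A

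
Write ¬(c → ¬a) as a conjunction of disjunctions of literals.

¬(c → ¬a)
⇔ ¬(¬c ∨ ¬a)   (eliminate →)
⇔ ¬¬c ∧ ¬¬a   (De Morgan)
⇔ c ∧ ¬¬a   (double negation)
⇔ c ∧ a   (double negation)

c ∧ a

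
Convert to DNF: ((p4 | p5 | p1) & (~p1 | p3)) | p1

(p4 & ~p1) | (p4 & p3) | (p5 & ~p1) | (p5 & p3) | p1

((p4 | p5 | p1) & (~p1 | p3)) | p1
⇔ (p4 & ~p1) | (p4 & p3) | (p5 & ~p1) | (p5 & p3) | (p1 & ~p1) | (p1 & p3) | p1   [distribute & over |]
⇔ (p4 & ~p1) | (p4 & p3) | (p5 & ~p1) | (p5 & p3) | p1   [simplify]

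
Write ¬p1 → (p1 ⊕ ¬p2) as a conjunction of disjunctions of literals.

¬p1 → (p1 ⊕ ¬p2)
⇔ ¬¬p1 ∨ (p1 ⊕ ¬p2)   — eliminate →
⇔ ¬¬p1 ∨ ((p1 ∨ ¬p2) ∧ ¬(p1 ∧ ¬p2))   — expand ⊕
⇔ p1 ∨ ((p1 ∨ ¬p2) ∧ ¬(p1 ∧ ¬p2))   — double negation
⇔ p1 ∨ ((p1 ∨ ¬p2) ∧ (¬p1 ∨ ¬¬p2))   — De Morgan
⇔ p1 ∨ ((p1 ∨ ¬p2) ∧ (¬p1 ∨ p2))   — double negation
⇔ (p1 ∨ p1 ∨ ¬p2) ∧ (p1 ∨ ¬p1 ∨ p2)   — distribute ∨ over ∧
⇔ p1 ∨ ¬p2   — simplify

p1 ∨ ¬p2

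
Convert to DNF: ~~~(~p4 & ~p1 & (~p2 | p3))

~~~(~p4 & ~p1 & (~p2 | p3))
≡ ~(~p4 & ~p1 & (~p2 | p3))   (double negation)
≡ ~~p4 | ~~p1 | ~(~p2 | p3)   (De Morgan)
≡ p4 | ~~p1 | ~(~p2 | p3)   (double negation)
≡ p4 | p1 | ~(~p2 | p3)   (double negation)
≡ p4 | p1 | (~~p2 & ~p3)   (De Morgan)
≡ p4 | p1 | (p2 & ~p3)   (double negation)

p4 | p1 | (p2 & ~p3)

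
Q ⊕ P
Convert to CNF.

(Q ∨ P) ∧ (¬Q ∨ ¬P)

Q ⊕ P
≡ (Q ∨ P) ∧ ¬(Q ∧ P)   (expand ⊕)
≡ (Q ∨ P) ∧ (¬Q ∨ ¬P)   (De Morgan)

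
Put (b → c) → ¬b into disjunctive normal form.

(b ∧ ¬c) ∨ ¬b

(b → c) → ¬b
≡ ¬(b → c) ∨ ¬b   — eliminate →
≡ ¬(¬b ∨ c) ∨ ¬b   — eliminate →
≡ (¬¬b ∧ ¬c) ∨ ¬b   — De Morgan
≡ (b ∧ ¬c) ∨ ¬b   — double negation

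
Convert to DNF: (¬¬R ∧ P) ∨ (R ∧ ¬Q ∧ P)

R ∧ P

(¬¬R ∧ P) ∨ (R ∧ ¬Q ∧ P)
≡ (R ∧ P) ∨ (R ∧ ¬Q ∧ P)   [double negation]
≡ R ∧ P   [simplify]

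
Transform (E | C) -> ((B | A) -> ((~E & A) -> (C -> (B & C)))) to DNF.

E | ~A | ~C | (B & C)

(E | C) -> ((B | A) -> ((~E & A) -> (C -> (B & C))))
≡ ~(E | C) | ((B | A) -> ((~E & A) -> (C -> (B & C))))   — eliminate ->
≡ ~(E | C) | ~(B | A) | ((~E & A) -> (C -> (B & C)))   — eliminate ->
≡ ~(E | C) | ~(B | A) | ~(~E & A) | (C -> (B & C))   — eliminate ->
≡ ~(E | C) | ~(B | A) | ~(~E & A) | ~C | (B & C)   — eliminate ->
≡ (~E & ~C) | ~(B | A) | ~(~E & A) | ~C | (B & C)   — De Morgan
≡ (~E & ~C) | (~B & ~A) | ~(~E & A) | ~C | (B & C)   — De Morgan
≡ (~E & ~C) | (~B & ~A) | ~~E | ~A | ~C | (B & C)   — De Morgan
≡ (~E & ~C) | (~B & ~A) | E | ~A | ~C | (B & C)   — double negation
≡ E | ~A | ~C | (B & C)   — simplify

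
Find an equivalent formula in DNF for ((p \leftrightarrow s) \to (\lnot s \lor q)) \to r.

(s \land p \land \lnot q) \lor r

((p \leftrightarrow s) \to (\lnot s \lor q)) \to r
≡ \lnot ((p \leftrightarrow s) \to (\lnot s \lor q)) \lor r
≡ \lnot (\lnot (p \leftrightarrow s) \lor \lnot s \lor q) \lor r
≡ \lnot (\lnot ((p \to s) \land (s \to p)) \lor \lnot s \lor q) \lor r
≡ \lnot (\lnot ((\lnot p \lor s) \land (s \to p)) \lor \lnot s \lor q) \lor r
≡ \lnot (\lnot ((\lnot p \lor s) \land (\lnot s \lor p)) \lor \lnot s \lor q) \lor r
≡ (\lnot \lnot ((\lnot p \lor s) \land (\lnot s \lor p)) \land \lnot \lnot s \land \lnot q) \lor r
≡ ((\lnot p \lor s) \land (\lnot s \lor p) \land \lnot \lnot s \land \lnot q) \lor r
≡ ((\lnot p \lor s) \land (\lnot s \lor p) \land s \land \lnot q) \lor r
≡ (\lnot p \land \lnot s \land s \land \lnot q) \lor (\lnot p \land p \land s \land \lnot q) \lor (s \land \lnot s \land s \land \lnot q) \lor (s \land p \land s \land \lnot q) \lor r
≡ (s \land p \land \lnot q) \lor r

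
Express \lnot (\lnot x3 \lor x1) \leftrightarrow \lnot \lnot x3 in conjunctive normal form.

\lnot (\lnot x3 \lor x1) \leftrightarrow \lnot \lnot x3
≡ (\lnot (\lnot x3 \lor x1) \to \lnot \lnot x3) \land (\lnot \lnot x3 \to \lnot (\lnot x3 \lor x1))   [eliminate \leftrightarrow]
≡ (\lnot \lnot (\lnot x3 \lor x1) \lor \lnot \lnot x3) \land (\lnot \lnot x3 \to \lnot (\lnot x3 \lor x1))   [eliminate \to]
≡ (\lnot \lnot (\lnot x3 \lor x1) \lor \lnot \lnot x3) \land (\lnot \lnot \lnot x3 \lor \lnot (\lnot x3 \lor x1))   [eliminate \to]
≡ (\lnot x3 \lor x1 \lor \lnot \lnot x3) \land (\lnot \lnot \lnot x3 \lor \lnot (\lnot x3 \lor x1))   [double negation]
≡ (\lnot x3 \lor x1 \lor x3) \land (\lnot \lnot \lnot x3 \lor \lnot (\lnot x3 \lor x1))   [double negation]
≡ (\lnot x3 \lor x1 \lor x3) \land (\lnot x3 \lor \lnot (\lnot x3 \lor x1))   [double negation]
≡ (\lnot x3 \lor x1 \lor x3) \land (\lnot x3 \lor (\lnot \lnot x3 \land \lnot x1))   [De Morgan]
≡ (\lnot x3 \lor x1 \lor x3) \land (\lnot x3 \lor (x3 \land \lnot x1))   [double negation]
≡ (\lnot x3 \lor x1 \lor x3) \land (\lnot x3 \lor x3) \land (\lnot x3 \lor \lnot x1)   [distribute \lor over \land]
≡ \lnot x3 \lor \lnot x1   [simplify]

\lnot x3 \lor \lnot x1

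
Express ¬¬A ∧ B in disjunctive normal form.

¬¬A ∧ B
⇔ A ∧ B   [double negation]

A ∧ B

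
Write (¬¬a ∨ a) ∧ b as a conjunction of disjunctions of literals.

(¬¬a ∨ a) ∧ b
≡ (a ∨ a) ∧ b   [double negation]
≡ a ∧ b   [simplify]

a ∧ b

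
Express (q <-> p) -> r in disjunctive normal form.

(q & ~p) | (p & ~q) | r

(q <-> p) -> r
= ~(q <-> p) | r   [eliminate ->]
= ~((q -> p) & (p -> q)) | r   [eliminate <->]
= ~((~q | p) & (p -> q)) | r   [eliminate ->]
= ~((~q | p) & (~p | q)) | r   [eliminate ->]
= ~(~q | p) | ~(~p | q) | r   [De Morgan]
= (~~q & ~p) | ~(~p | q) | r   [De Morgan]
= (q & ~p) | ~(~p | q) | r   [double negation]
= (q & ~p) | (~~p & ~q) | r   [De Morgan]
= (q & ~p) | (p & ~q) | r   [double negation]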